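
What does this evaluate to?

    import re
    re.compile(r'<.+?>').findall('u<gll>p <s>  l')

['<gll>', '<s>']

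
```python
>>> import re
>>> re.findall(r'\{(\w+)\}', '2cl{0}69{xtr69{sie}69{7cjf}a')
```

Walking the string: at [3:6] match '{0}', group 1 = '0'; at [14:19] match '{sie}', group 1 = 'sie'; at [21:27] match '{7cjf}', group 1 = '7cjf'.
With a single group, `findall` returns only what that group captured — 3 items.

['0', 'sie', '7cjf']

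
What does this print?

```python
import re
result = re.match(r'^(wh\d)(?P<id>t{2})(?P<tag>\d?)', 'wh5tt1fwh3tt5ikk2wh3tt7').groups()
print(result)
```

The pattern matches anchored at the start of the string; then the literal 'wh', then a digit (captured); then exactly 2 of a literal 't' (captured as 'id'); then optionally a digit (captured as 'tag').
With `match`, the pattern is implicitly anchored at the beginning.
The match spans [0:6] → 'wh5tt1'.
Captured: group 1 = 'wh5', group 2 = 'tt', group 3 = '1'.

('wh5', 'tt', '1')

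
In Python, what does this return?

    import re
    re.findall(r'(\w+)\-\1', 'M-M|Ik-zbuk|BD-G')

['M']

`\1` has to match the exact text group 1 already captured.
Walking the string: at [0:3] match 'M-M', group 1 = 'M'.
With a single group, `findall` returns only what that group captured — 1 item.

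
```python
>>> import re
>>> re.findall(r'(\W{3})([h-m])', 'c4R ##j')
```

[(' ##', 'j')]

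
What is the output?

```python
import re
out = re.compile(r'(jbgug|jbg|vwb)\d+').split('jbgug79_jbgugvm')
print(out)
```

Matches to split on: at [0:7] → 'jbgug79'.
With a capturing group present, the delimiter's captured portion is kept in the result list.

['', 'jbgug', '_jbgugvm']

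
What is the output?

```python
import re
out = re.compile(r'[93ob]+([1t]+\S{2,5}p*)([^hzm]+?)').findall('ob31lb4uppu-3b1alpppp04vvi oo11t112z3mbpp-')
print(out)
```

The pattern matches one or more of one of [93ob]; then one or more of one of [1t], then 2 to 5 of a non-whitespace character, then zero or more of a literal 'p' (captured); then one or more of any character except [hzm] (lazy) (captured).
The `?` after the quantifier makes it lazy — it takes as little as possible before letting the rest of the pattern try.
Walking the string: at [0:11] match 'ob31lb4uppu', groups = ('1lb4upp', 'u'); at [12:22] match '3b1alpppp0', groups = ('1alpppp', '0'); at [27:42] match 'oo11t112z3mbpp-', groups = ('11t112z3mbpp', '-').
2 groups means each result is a tuple of 2 captured strings — 3 here.

[('1lb4upp', 'u'), ('1alpppp', '0'), ('11t112z3mbpp', '-')]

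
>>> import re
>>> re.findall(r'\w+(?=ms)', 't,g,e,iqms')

Lookahead/lookbehind check context without consuming it, so the matched span excludes the asserted characters.
Matches: at [6:8] → 'iq'.
With no groups in the pattern, `findall` gives back each whole match — 1 here.

['iq']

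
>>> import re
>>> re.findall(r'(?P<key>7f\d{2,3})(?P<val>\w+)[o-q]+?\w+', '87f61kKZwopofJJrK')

This matches the literal '7f', then 2 to 3 of a digit (captured as 'key'); then one or more of a word character (captured as 'val'); then one or more of a character in [o-q] (lazy), then one or more of a word character.
Matches: at [1:17] match '7f61kKZwopofJJrK', groups = ('7f61', 'kKZwop').
`findall` packs the 2 group values into a tuple for every match.

[('7f61', 'kKZwop')]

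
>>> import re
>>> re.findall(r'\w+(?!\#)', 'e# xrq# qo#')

The negative lookahead/lookbehind blocks any match where the forbidden context is present.
`findall` yields the raw match text (2 of them) because the pattern has no groups.

['xr', 'q']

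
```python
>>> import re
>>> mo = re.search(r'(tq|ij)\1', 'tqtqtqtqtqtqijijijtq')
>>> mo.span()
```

(0, 4)

`\1` has to match the exact text group 1 already captured.
The match spans [0:4] → 'tqtq'.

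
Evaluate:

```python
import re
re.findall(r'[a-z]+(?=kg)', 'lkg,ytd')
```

['l']

The lookaround is zero-width — it requires the adjacent text to match without consuming it, so the asserted text isn't part of the match.
`findall` yields the raw match text (1 of them) because the pattern has no groups.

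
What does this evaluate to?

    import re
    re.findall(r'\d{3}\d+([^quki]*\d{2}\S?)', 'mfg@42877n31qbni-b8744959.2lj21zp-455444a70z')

['n31q', '.2lj21zp-455444a70z']

One capturing group, so `findall` returns just the captured substring from each match — 2 in all.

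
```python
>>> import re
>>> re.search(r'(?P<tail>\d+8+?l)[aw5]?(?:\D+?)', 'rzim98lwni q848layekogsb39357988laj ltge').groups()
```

This matches one or more of a digit, then one or more of a literal '8' (lazy), then a literal 'l' (captured as 'tail'); then optionally one of [aw5]; then one or more of a non-digit (lazy) (non-capturing group).
The `?` after the quantifier makes it lazy — it takes as little as possible before letting the rest of the pattern try.
`re.search` scans for the first position where the pattern succeeds.
The match spans [4:9] → '98lwn'.
Captured: group 1 = '98l'.

('98l',)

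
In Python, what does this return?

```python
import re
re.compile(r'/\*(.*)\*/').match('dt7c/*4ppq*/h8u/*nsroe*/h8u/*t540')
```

None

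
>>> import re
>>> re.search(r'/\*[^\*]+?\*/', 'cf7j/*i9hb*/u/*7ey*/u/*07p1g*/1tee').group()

'/*i9hb*/'

The match spans [4:12] → '/*i9hb*/'.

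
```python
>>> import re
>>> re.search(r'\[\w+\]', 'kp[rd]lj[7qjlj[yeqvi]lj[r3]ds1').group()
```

'[rd]'

`search` walks the string left to right and returns the first match it finds.
The match spans [2:6] → '[rd]'.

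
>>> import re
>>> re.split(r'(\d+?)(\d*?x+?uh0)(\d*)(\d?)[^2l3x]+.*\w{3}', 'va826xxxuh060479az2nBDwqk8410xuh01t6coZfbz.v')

This matches one or more of a digit (lazy) (captured); then zero or more of a digit (lazy), then one or more of the literal 'x' (lazy), then the literal 'uh0' (captured); then zero or more of a digit (captured); then optionally a digit (captured); then one or more of any character except [2l3x], then zero or more of any character, then exactly 3 of a word character.
With the lazy modifier that quantifier settles for the fewest repetitions that let the rest of the pattern succeed (the atoms after it are unaffected and can still be greedy).
Matches to split on: at [2:42] → '826xxxuh060479az2nBDwqk8410xuh01t6coZfbz'.
`re.split` interleaves the captured-group text with the surrounding fragments.

['va', '8', '26xxxuh0', '60479', '', '.v']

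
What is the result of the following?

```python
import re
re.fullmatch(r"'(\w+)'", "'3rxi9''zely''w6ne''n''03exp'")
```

`re.fullmatch` is like wrapping the pattern in `^…$` (in single-line mode).
Here the string isn't matched end-to-end, so the call returns None.

None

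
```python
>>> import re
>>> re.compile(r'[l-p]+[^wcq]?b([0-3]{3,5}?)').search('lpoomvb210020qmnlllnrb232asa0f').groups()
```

('210',)

The pattern matches one or more of a character in [l-p], then optionally any character except [wcq], then the literal 'b'; then 3 to 5 of a character in [0-3] (lazy) (captured).
Lazy quantifiers expand one character at a time until the remainder of the pattern can match.
`re.search` tries every starting position until one works.
The match spans [0:10] → 'lpoomvb210'.
Captured: group 1 = '210'.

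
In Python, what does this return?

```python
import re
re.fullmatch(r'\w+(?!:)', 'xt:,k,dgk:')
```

None

`(?!…)`/`(?<!…)` only lets a position through if the neighbouring text does NOT match; no characters are consumed.
For `fullmatch`, every character of the input must be accounted for by the pattern.
Here the string isn't matched end-to-end, so the call returns None.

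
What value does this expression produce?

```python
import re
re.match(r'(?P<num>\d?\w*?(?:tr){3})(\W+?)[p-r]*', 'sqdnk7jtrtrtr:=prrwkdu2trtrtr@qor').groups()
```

The pattern matches optionally a digit, then zero or more of a word character (lazy), then the literal 'tr' repeated 3 times (captured as 'num'); then one or more of a non-word character (lazy) (captured); then zero or more of a character in [p-r].
The `?` after the quantifier makes it lazy — it takes as little as possible before letting the rest of the pattern try.
`re.match` only tries the pattern at the start of the string.
The match spans [0:14] → 'sqdnk7jtrtrtr:'.
Captured: group 1 = 'sqdnk7jtrtrtr', group 2 = ':'.

('sqdnk7jtrtrtr', ':')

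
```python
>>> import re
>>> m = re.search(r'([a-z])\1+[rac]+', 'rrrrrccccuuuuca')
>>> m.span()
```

A backreference is literal: `\1` must see the identical characters the first group matched.
The match spans [0:9] → 'rrrrrcccc'.

(0, 9)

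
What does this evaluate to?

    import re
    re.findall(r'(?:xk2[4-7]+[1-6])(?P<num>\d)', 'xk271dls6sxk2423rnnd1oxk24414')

This matches the literal 'xk2', then one or more of a character in [4-7], then a character in [1-6] (non-capturing group); then a digit (captured as 'num').
One capturing group, so `findall` returns just the captured substring from each match — 2 in all.

['3', '4']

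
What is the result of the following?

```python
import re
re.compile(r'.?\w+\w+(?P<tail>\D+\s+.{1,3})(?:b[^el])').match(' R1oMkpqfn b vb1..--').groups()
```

(' b v',)

Pattern: optionally any character, then one or more of a word character; then one or more of a word character; then one or more of a non-digit, then one or more of whitespace, then 1 to 3 of any character (captured as 'tail'); then the literal 'b', then any character except [el] (non-capturing group).
`re.match` won't scan ahead — the pattern has to work from the very first character.
The match spans [0:16] → ' R1oMkpqfn b vb1'.
Captured: group 1 = ' b v'.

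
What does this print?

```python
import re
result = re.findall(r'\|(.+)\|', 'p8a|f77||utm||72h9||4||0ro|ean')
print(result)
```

One capturing group, so `findall` returns just the captured substring from the one match — 1 in all.

['f77||utm||72h9||4||0ro']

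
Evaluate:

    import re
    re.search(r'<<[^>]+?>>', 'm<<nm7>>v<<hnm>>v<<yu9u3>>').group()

'<<nm7>>'

The match spans [1:8] → '<<nm7>>'.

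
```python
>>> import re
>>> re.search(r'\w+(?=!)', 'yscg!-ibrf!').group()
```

Lookahead/lookbehind check context without consuming it, so the matched span excludes the asserted characters.
`re.search` scans for the first position where the pattern succeeds.
The match spans [0:4] → 'yscg'.

'yscg'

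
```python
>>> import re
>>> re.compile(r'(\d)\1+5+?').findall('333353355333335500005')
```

['3', '3', '3', '0']

A backreference is literal: `\1` must see the identical characters the first group matched.
Scanning left to right: at [0:5] match '33335', group 1 = '3'; at [5:8] match '335', group 1 = '3'; at [9:15] match '333335', group 1 = '3'; at [16:21] match '00005', group 1 = '0'.
`findall` collects group 1 from each match (4 total).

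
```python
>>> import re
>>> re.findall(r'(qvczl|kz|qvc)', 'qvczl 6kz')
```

Alternation isn't longest-match — the leftmost alternative that fits at this position is chosen.
With a single group, `findall` returns only what that group captured — 2 items.

['qvczl', 'kz']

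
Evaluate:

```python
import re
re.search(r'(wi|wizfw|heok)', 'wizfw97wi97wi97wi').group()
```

Alternation tries branches left to right and keeps the first one that lets the overall match succeed at that position.
The match spans [0:2] → 'wi'.

'wi'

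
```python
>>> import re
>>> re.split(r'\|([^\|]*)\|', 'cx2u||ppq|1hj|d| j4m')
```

['cx2u', '', 'ppq', '1hj', 'd| j4m']

Matches to split on: at [4:6] → '||'; at [9:14] → '|1hj|'.
`re.split` interleaves the captured-group text with the surrounding fragments.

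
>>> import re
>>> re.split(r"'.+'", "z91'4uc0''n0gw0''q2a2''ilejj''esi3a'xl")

['z91', 'xl']

The string is cut at each match, leaving 2 pieces.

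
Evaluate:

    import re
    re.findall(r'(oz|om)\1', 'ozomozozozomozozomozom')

After group 1 captures some text, `\1` only succeeds where that same text appears again.
Scanning left to right: at [4:8] match 'ozoz', group 1 = 'oz'; at [12:16] match 'ozoz', group 1 = 'oz'.
With a single group, `findall` returns only what that group captured — 2 items.

['oz', 'oz']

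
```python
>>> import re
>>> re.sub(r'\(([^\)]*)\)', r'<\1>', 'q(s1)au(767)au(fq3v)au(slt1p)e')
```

'q<s1>au<767>au<fq3v>au<slt1p>e'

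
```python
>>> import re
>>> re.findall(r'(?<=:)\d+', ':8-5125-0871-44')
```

The `(?=…)`/`(?<=…)` assertion just peeks at neighbouring text; it doesn't advance the match position.
Since nothing is captured, `findall` lists the 1 matched substring directly.

['8']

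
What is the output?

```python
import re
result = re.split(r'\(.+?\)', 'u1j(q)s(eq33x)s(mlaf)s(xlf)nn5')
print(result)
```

The `?` after the quantifier makes it lazy — it takes as little as possible before letting the rest of the pattern try.
Matches to split on: at [3:6] → '(q)'; at [7:14] → '(eq33x)'; at [15:21] → '(mlaf)'; at [22:27] → '(xlf)'.
Splitting on the pattern gives 5 pieces.

['u1j', 's', 's', 's', 'nn5']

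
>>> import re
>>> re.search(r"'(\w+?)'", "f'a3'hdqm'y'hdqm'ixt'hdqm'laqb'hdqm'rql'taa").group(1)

'a3'

The match spans [1:5] → "'a3'".
Captured: group 1 = 'a3'.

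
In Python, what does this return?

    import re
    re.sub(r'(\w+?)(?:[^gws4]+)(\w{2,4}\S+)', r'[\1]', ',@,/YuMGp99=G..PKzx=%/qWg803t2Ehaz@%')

This matches one or more of a word character (lazy) (captured); then one or more of any character except [gws4] (non-capturing group); then 2 to 4 of a word character, then one or more of a non-whitespace character (captured).
With the lazy modifier that quantifier settles for the fewest repetitions that let the rest of the pattern succeed (the atoms after it are unaffected and can still be greedy).
Matches: at [4:36] → 'YuMGp99=G..PKzx=%/qWg803t2Ehaz@%'.
The replacement refers to a captured group, so each match is rewritten using its own captured text.

',@,/[Y]'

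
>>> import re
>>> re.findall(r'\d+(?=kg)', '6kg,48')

['6']

Lookahead/lookbehind check context without consuming it, so the matched span excludes the asserted characters.
No capturing groups, so `findall` returns the 1 full match string.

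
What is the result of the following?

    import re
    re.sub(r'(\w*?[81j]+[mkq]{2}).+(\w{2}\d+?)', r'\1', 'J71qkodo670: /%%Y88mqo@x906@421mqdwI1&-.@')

`\1` in the replacement pulls in group 1's text for each match.

'J71qk&-.@'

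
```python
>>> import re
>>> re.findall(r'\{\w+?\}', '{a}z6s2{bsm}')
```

['{a}', '{bsm}']

Walking the string: at [0:3] → '{a}'; at [7:12] → '{bsm}'.
`findall` yields the raw match text (2 of them) because the pattern has no groups.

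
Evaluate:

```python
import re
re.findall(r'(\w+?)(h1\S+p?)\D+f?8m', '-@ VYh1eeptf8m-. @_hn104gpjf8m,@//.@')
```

Pattern: one or more of a word character (lazy) (captured); then the literal 'h1', then one or more of a non-whitespace character, then optionally a literal 'p' (captured); then one or more of a non-digit; then optionally the literal 'f', then the literal '8m'.
2 groups means the one result is a tuple of 2 captured strings — 1 here.

[('VY', 'h1eept')]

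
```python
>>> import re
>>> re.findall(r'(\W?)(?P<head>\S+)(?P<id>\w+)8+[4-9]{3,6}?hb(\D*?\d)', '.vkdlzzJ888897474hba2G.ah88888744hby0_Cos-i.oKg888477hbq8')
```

[('.', 'vkdlzzJ888897474hba2G.ah88888744hby0_Cos-i.oKg8', '8', 'q8')]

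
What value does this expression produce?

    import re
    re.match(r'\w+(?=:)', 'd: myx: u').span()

(0, 1)

`re.match` won't scan ahead — the pattern has to work from the very first character.
The match spans [0:1] → 'd'.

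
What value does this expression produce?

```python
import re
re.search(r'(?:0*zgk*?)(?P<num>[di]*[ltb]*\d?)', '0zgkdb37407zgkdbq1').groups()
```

('',)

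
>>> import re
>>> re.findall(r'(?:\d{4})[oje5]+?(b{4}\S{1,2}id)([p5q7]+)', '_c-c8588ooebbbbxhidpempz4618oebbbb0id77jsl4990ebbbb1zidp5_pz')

[('bbbbxhid', 'p'), ('bbbb0id', '77'), ('bbbb1zid', 'p5')]

Multiple groups make `findall` return tuples — one 2-tuple for each match.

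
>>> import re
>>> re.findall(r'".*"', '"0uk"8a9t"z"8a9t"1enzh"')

Scanning left to right: at [0:23] → '"0uk"8a9t"z"8a9t"1enzh"'.
Since nothing is captured, `findall` lists the 1 matched substring directly.

['"0uk"8a9t"z"8a9t"1enzh"']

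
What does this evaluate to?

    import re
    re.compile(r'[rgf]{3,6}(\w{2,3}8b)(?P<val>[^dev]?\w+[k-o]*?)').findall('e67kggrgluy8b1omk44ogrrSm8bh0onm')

[('luy8b', '1omk44ogrrSm8bh0onm')]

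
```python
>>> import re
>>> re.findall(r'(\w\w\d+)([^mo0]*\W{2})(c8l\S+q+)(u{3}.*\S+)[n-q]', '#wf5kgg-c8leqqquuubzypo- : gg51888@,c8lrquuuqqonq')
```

[('gg51888', '@,', 'c8lrq', 'uuuqqon')]

The pattern matches a word character, then a word character, then one or more of a digit (captured); then zero or more of any character except [mo0], then exactly 2 of a non-word character (captured); then the literal 'c8l', then one or more of a non-whitespace character, then one or more of a literal 'q' (captured); then exactly 3 of a literal 'u', then zero or more of any character, then one or more of a non-whitespace character (captured); then a character in [n-q].
Matches: at [27:49] match 'gg51888@,c8lrquuuqqonq', groups = ('gg51888', '@,', 'c8lrq', 'uuuqqon').
`findall` packs the 4 group values into a tuple for every match.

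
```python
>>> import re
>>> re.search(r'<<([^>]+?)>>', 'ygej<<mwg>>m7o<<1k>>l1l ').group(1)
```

'mwg'

The match spans [4:11] → '<<mwg>>'.
Captured: group 1 = 'mwg'.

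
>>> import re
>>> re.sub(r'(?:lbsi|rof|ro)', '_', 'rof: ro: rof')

'_: _: _'

Alternation tries branches left to right and keeps the first one that lets the overall match succeed at that position.
Matches: at [0:3] → 'rof'; at [5:7] → 'ro'; at [9:12] → 'rof'.
Each match is replaced by '_'.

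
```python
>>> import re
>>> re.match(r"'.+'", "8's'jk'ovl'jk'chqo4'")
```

None

`re.match` only tries the pattern at the start of the string.
Here the pattern fails at index 0, so the call returns None.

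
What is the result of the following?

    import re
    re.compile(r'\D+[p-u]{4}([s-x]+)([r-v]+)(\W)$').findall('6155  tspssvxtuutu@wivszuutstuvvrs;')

`findall` packs the 3 group values into a tuple for every match.

[('vv', 'rs', ';')]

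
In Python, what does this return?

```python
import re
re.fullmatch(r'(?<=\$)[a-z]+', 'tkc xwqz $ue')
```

None

Because the assertion is zero-width, the text it checks is not consumed and won't appear in the result.
`fullmatch` succeeds only if the pattern covers the string from start to end.
Here the string isn't matched end-to-end, so the call returns None.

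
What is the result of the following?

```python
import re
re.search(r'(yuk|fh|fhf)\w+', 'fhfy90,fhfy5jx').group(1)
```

Branches in `(...|...)` are attempted left-to-right; the first branch that allows the whole pattern to succeed is taken.
`search` walks the string left to right and returns the first match it finds.
The match spans [0:6] → 'fhfy90'.
Captured: group 1 = 'fh'.

'fh'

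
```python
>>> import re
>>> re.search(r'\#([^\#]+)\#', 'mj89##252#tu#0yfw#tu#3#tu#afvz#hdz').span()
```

The match spans [5:10] → '#252#'.

(5, 10)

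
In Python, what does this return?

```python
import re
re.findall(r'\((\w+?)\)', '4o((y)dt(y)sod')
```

['y', 'y']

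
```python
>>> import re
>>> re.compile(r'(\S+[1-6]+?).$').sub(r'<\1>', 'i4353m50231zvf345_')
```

'<i4353m50231zvf345>'

`\1` in the replacement pulls in group 1's text for each match.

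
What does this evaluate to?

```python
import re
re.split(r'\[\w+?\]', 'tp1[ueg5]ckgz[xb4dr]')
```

['tp1', 'ckgz', '']

Matches to split on: at [3:9] → '[ueg5]'; at [13:20] → '[xb4dr]'.
The string is cut at each match, leaving 3 pieces.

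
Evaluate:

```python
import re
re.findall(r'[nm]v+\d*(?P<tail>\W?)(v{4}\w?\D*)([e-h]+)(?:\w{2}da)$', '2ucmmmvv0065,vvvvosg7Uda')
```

[(',', 'vvvvos', 'g')]

This matches one of [nm], then one or more of the literal 'v', then zero or more of a digit; then optionally a non-word character (captured as 'tail'); then exactly 4 of the literal 'v', then optionally a word character, then zero or more of a non-digit (captured); then one or more of a character in [e-h] (captured); then exactly 2 of a word character, then the literal 'da' (non-capturing group); then anchored at the end.
Scanning left to right: at [5:24] match 'mvv0065,vvvvosg7Uda', groups = (',', 'vvvvos', 'g').
3 groups means the one result is a tuple of 3 captured strings — 1 here.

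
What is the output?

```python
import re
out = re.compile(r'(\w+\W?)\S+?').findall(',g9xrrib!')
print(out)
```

This matches one or more of a word character, then optionally a non-word character (captured); then one or more of a non-whitespace character (lazy).
Scanning left to right: at [1:9] match 'g9xrrib!', group 1 = 'g9xrrib'.
Because there's exactly one group, `findall` drops the full match and keeps group 1 from the one hit.

['g9xrrib']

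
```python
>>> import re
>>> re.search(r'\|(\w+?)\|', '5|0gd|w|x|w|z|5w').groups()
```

('0gd',)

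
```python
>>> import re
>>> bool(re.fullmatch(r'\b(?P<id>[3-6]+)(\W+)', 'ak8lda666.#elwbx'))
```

False

The pattern matches a word boundary (`\b`, zero-width); then one or more of a character in [3-6] (captured as 'id'); then one or more of a non-word character (captured).
For `fullmatch`, every character of the input must be accounted for by the pattern.
Here the string isn't matched end-to-end, so the call returns None, and `bool(None)` is False.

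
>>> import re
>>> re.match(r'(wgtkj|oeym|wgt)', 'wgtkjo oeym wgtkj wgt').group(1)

The match spans [0:5] → 'wgtkj'.
Captured: group 1 = 'wgtkj'.

'wgtkj'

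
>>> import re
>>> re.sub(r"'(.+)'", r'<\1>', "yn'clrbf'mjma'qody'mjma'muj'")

Matches: at [2:28] → "'clrbf'mjma'qody'mjma'muj'".
Each match is replaced using the text its own group 1 captured.

"yn<clrbf'mjma'qody'mjma'muj>"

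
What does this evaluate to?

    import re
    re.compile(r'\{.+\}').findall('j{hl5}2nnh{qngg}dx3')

['{hl5}2nnh{qngg}']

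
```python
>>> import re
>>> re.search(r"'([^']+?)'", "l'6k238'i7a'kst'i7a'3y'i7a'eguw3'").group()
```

"'6k238'"

`search` walks the string left to right and returns the first match it finds.
The match spans [1:8] → "'6k238'".
Captured: group 1 = '6k238'.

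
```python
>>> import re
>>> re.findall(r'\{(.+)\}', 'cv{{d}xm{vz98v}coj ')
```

['{d}xm{vz98v']

Walking the string: at [2:15] match '{{d}xm{vz98v}', group 1 = '{d}xm{vz98v'.
With a single group, `findall` returns only what that group captured — 1 item.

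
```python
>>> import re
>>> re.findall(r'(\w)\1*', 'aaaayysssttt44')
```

`\1` is not a pattern — it's the concrete string captured by group 1, re-applied verbatim.
Matches: at [0:4] match 'aaaa', group 1 = 'a'; at [4:6] match 'yy', group 1 = 'y'; at [6:9] match 'sss', group 1 = 's'; at [9:12] match 'ttt', group 1 = 't'; at [12:14] match '44', group 1 = '4'.
Because there's exactly one group, `findall` drops the full match and keeps group 1 from each hit.

['a', 'y', 's', 't', '4']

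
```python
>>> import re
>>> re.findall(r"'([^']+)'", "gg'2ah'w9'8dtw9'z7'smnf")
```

['2ah', '8dtw9']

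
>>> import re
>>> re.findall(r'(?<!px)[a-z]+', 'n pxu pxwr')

`(?!…)`/`(?<!…)` only lets a position through if the neighbouring text does NOT match; no characters are consumed.
Walking the string: at [0:1] → 'n'; at [2:5] → 'pxu'; at [6:10] → 'pxwr'.
Since nothing is captured, `findall` lists the 3 matched substrings directly.

['n', 'pxu', 'pxwr']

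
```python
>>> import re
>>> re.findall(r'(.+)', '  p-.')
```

['  p-.']

`findall` collects group 1 from the one match (1 total).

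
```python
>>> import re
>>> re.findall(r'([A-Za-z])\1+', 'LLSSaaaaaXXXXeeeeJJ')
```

`\1` has to match the exact text group 1 already captured.
Walking the string: at [0:2] match 'LL', group 1 = 'L'; at [2:4] match 'SS', group 1 = 'S'; at [4:9] match 'aaaaa', group 1 = 'a'; at [9:13] match 'XXXX', group 1 = 'X'; at [13:17] match 'eeee', group 1 = 'e'; ….
With a single group, `findall` returns only what that group captured — 6 items.

['L', 'S', 'a', 'X', 'e', 'J']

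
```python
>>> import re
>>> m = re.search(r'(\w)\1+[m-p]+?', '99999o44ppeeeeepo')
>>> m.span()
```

(0, 6)

The backreference `\1` re-matches whatever the first group consumed, character for character.
`re.search` tries every starting position until one works.
The match spans [0:6] → '99999o'.
Captured: group 1 = '9'.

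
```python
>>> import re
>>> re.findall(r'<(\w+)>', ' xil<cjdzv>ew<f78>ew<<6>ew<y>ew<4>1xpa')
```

['cjdzv', 'f78', '6', 'y', '4']

`findall` collects group 1 from each match (5 total).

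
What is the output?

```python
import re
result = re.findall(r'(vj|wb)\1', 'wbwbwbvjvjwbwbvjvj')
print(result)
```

['wb', 'vj', 'wb', 'vj']

After group 1 captures some text, `\1` only succeeds where that same text appears again.
Matches: at [0:4] match 'wbwb', group 1 = 'wb'; at [6:10] match 'vjvj', group 1 = 'vj'; at [10:14] match 'wbwb', group 1 = 'wb'; at [14:18] match 'vjvj', group 1 = 'vj'.
Because there's exactly one group, `findall` drops the full match and keeps group 1 from each hit.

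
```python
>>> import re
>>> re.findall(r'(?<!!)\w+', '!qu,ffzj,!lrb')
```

A negative assertion filters positions out without eating any characters.
Scanning left to right: at [2:3] → 'u'; at [4:8] → 'ffzj'; at [11:13] → 'rb'.
`findall` yields the raw match text (3 of them) because the pattern has no groups.

['u', 'ffzj', 'rb']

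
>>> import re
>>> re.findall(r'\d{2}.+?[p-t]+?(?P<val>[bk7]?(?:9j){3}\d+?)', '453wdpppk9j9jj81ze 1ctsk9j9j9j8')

Pattern: exactly 2 of a digit, then one or more of any character (lazy), then one or more of a character in [p-t] (lazy); then optionally one of [bk7], then the literal '9j' repeated 3 times, then one or more of a digit (lazy) (captured as 'val').
Matches: at [0:31] match '453wdpppk9j9jj81ze 1ctsk9j9j9j8', group 1 = 'k9j9j9j8'.
`findall` collects group 1 from the one match (1 total).

['k9j9j9j8']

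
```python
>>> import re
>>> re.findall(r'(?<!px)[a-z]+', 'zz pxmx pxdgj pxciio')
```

['zz', 'pxmx', 'pxdgj', 'pxciio']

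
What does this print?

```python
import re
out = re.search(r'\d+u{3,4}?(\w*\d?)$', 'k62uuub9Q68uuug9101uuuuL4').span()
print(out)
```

(1, 25)

This matches one or more of a digit, then 3 to 4 of a literal 'u' (lazy); then zero or more of a word character, then optionally a digit (captured); then anchored at the end.
`search` walks the string left to right and returns the first match it finds.
The match spans [1:25] → '62uuub9Q68uuug9101uuuuL4'.
Captured: group 1 = 'b9Q68uuug9101uuuuL4'.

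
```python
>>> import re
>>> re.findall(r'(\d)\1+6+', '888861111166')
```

['8', '1']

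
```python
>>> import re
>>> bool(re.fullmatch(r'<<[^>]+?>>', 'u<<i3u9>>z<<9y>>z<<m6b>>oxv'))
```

False

`re.fullmatch` is like wrapping the pattern in `^…$` (in single-line mode).
Here the string isn't matched end-to-end, so the call returns None, and `bool(None)` is False.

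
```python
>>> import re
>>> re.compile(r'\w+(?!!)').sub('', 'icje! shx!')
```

The negative lookaround is zero-width — it rules out positions where the adjacent text would match, without consuming anything.
Matches: at [0:3] → 'icj'; at [6:8] → 'sh'.
Each match is replaced by ''.

'e! x!'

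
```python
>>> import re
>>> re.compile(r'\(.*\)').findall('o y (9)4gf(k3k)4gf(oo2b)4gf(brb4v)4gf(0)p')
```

['(9)4gf(k3k)4gf(oo2b)4gf(brb4v)4gf(0)']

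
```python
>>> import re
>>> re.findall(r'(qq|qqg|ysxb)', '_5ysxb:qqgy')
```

['ysxb', 'qq']

The regex engine tests alternatives in the order written; an earlier branch that matches wins even if a later one would match more.
Because there's exactly one group, `findall` drops the full match and keeps group 1 from each hit.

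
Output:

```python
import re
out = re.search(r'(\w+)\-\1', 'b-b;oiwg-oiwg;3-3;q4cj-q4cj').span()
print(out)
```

`\1` is not a pattern — it's the concrete string captured by group 1, re-applied verbatim.
The match spans [0:3] → 'b-b'.

(0, 3)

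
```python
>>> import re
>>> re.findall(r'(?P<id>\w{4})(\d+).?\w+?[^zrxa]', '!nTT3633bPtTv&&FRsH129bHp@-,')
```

[('nTT3', '633'), ('FRsH', '129')]

This matches exactly 4 of a word character (captured as 'id'); then one or more of a digit (captured); then optionally any character, then one or more of a word character (lazy), then any character except [zrxa].
Walking the string: at [1:11] match 'nTT3633bPt', groups = ('nTT3', '633'); at [15:25] match 'FRsH129bHp', groups = ('FRsH', '129').
`findall` packs the 2 group values into a tuple for every match.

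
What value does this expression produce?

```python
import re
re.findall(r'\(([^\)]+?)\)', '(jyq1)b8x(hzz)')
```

['jyq1', 'hzz']

Walking the string: at [0:6] match '(jyq1)', group 1 = 'jyq1'; at [9:14] match '(hzz)', group 1 = 'hzz'.
`findall` collects group 1 from each match (2 total).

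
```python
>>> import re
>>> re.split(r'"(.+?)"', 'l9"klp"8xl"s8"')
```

A `+?`/`*?`/`{m,n}?` starts at its minimum and grows only as far as needed for what follows to match.
Matches to split on: at [2:7] → '"klp"'; at [10:14] → '"s8"'.
Because the pattern has a capturing group, `split` also inserts each captured text between the pieces.

['l9', 'klp', '8xl', 's8', '']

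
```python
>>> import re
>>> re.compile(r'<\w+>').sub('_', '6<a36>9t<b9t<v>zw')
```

'6_9t<b9t_zw'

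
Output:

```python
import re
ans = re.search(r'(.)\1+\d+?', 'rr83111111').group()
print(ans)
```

rr8

`\1` has to match the exact text group 1 already captured.
The match spans [0:3] → 'rr8'.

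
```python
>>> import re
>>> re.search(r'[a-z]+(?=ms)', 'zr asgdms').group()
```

'asgd'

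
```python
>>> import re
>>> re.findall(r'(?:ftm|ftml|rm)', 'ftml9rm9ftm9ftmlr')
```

['ftm', 'rm', 'ftm', 'ftm']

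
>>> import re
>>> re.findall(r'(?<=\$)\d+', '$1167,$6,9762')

['1167', '6']

Because the assertion is zero-width, the text it checks is not consumed and won't appear in the result.
Scanning left to right: at [1:5] → '1167'; at [7:8] → '6'.
`findall` yields the raw match text (2 of them) because the pattern has no groups.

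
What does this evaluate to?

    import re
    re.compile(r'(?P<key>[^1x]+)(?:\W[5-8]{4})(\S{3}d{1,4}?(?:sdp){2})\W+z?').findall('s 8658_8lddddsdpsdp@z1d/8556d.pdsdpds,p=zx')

[('s', '_8lddddsdpsdp')]

Pattern: one or more of any character except [1x] (captured as 'key'); then a non-word character, then exactly 4 of a character in [5-8] (non-capturing group); then exactly 3 of a non-whitespace character, then 1 to 4 of the literal 'd' (lazy), then the literal 'sdp' repeated 2 times (captured); then one or more of a non-word character, then optionally the literal 'z'.
With 2 capturing groups, `findall` returns a 2-tuple per match.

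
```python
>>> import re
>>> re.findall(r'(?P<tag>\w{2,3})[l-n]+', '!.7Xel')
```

['7Xe']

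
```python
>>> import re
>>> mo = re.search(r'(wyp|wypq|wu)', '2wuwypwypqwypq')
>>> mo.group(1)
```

'wu'

`search` walks the string left to right and returns the first match it finds.
The match spans [1:3] → 'wu'.
Captured: group 1 = 'wu'.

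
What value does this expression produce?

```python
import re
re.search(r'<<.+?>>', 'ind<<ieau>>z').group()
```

The match spans [3:11] → '<<ieau>>'.

'<<ieau>>'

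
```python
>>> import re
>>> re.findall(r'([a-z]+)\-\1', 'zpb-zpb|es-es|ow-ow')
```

['zpb', 'es', 'ow']

A backreference is literal: `\1` must see the identical characters the first group matched.
Matches: at [0:7] match 'zpb-zpb', group 1 = 'zpb'; at [8:13] match 'es-es', group 1 = 'es'; at [14:19] match 'ow-ow', group 1 = 'ow'.
One capturing group, so `findall` returns just the captured substring from each match — 3 in all.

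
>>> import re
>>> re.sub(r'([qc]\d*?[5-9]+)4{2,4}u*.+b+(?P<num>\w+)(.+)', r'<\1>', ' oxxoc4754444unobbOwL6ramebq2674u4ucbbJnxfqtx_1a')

Each match is replaced using the text its own group 1 captured.

' oxxo<c475>'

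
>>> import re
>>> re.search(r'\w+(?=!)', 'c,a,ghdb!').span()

(4, 8)

Lookahead/lookbehind check context without consuming it, so the matched span excludes the asserted characters.
The match spans [4:8] → 'ghdb'.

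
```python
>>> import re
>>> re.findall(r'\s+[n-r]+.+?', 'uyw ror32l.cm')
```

The pattern matches one or more of whitespace; then one or more of a character in [n-r], then one or more of any character (lazy).
Lazy quantifiers expand one character at a time until the remainder of the pattern can match.
Walking the string: at [3:8] → ' ror3'.
Since nothing is captured, `findall` lists the 1 matched substring directly.

[' ror3']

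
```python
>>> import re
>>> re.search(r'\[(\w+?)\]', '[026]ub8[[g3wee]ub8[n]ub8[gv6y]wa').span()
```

`re.search` scans for the first position where the pattern succeeds.
The match spans [0:5] → '[026]'.
Captured: group 1 = '026'.

(0, 5)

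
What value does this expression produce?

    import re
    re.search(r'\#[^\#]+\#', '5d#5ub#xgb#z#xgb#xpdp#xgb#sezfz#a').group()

`re.search` tries every starting position until one works.
The match spans [2:7] → '#5ub#'.

'#5ub#'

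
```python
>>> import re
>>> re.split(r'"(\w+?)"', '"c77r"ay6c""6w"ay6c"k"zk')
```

Matches to split on: at [0:6] → '"c77r"'; at [11:15] → '"6w"'; at [19:22] → '"k"'.
The group in the pattern means `split` returns the separators' captures alongside the pieces.

['', 'c77r', 'ay6c"', '6w', 'ay6c', 'k', 'zk']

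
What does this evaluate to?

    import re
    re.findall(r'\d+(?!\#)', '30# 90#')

['3', '9']

The negative lookahead/lookbehind blocks any match where the forbidden context is present.
Walking the string: at [0:1] → '3'; at [4:5] → '9'.
With no groups in the pattern, `findall` gives back each whole match — 2 here.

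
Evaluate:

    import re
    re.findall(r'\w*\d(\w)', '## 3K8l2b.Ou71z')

With a single group, `findall` returns only what that group captured — 2 items.

['b', 'z']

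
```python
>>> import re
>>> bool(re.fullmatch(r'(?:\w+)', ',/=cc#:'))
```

False

This matches one or more of a word character (non-capturing group).
`re.fullmatch` is like wrapping the pattern in `^…$` (in single-line mode).
Here the pattern can't cover the whole string, so the call returns None, and `bool(None)` is False.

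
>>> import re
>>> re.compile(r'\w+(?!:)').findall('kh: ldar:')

A negative assertion filters positions out without eating any characters.
Walking the string: at [0:1] → 'k'; at [4:7] → 'lda'.
With no groups in the pattern, `findall` gives back each whole match — 2 here.

['k', 'lda']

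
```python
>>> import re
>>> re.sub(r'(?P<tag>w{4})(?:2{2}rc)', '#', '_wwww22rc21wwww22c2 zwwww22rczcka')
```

'_#21wwww22c2 z#zcka'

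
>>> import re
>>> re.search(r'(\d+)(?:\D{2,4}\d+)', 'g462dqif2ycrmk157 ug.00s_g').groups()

('462',)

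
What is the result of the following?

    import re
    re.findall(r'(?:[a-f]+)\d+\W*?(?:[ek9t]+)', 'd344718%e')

['d344718%e']

The pattern matches one or more of a character in [a-f] (non-capturing group); then one or more of a digit, then zero or more of a non-word character (lazy); then one or more of one of [ek9t] (non-capturing group).
Matches: at [0:9] → 'd344718%e'.
`findall` yields the raw match text (1 of them) because the pattern has no groups.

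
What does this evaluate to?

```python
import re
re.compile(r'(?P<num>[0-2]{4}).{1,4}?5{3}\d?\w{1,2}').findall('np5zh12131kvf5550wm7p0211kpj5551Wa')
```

This matches exactly 4 of a character in [0-2] (captured as 'num'); then 1 to 4 of any character (lazy), then exactly 3 of the literal '5', then optionally a digit; then 1 to 2 of a word character.
Matches: at [21:34] match '0211kpj5551Wa', group 1 = '0211'.
Because there's exactly one group, `findall` drops the full match and keeps group 1 from the one hit.

['0211']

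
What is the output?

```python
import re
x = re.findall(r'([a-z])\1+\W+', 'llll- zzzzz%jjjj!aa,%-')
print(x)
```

`\1` is not a pattern — it's the concrete string captured by group 1, re-applied verbatim.
`findall` collects group 1 from each match (4 total).

['l', 'z', 'j', 'a']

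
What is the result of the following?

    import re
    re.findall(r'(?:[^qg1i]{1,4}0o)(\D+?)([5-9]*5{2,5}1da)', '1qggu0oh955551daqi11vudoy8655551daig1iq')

Pattern: 1 to 4 of any character except [qg1i], then the literal '0o' (non-capturing group); then one or more of a non-digit (lazy) (captured); then zero or more of a character in [5-9], then 2 to 5 of the literal '5', then the literal '1da' (captured).
`findall` packs the 2 group values into a tuple for every match.

[('h', '955551da')]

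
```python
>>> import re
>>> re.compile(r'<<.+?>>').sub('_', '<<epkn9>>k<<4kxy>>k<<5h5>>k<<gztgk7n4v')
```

'_k_k_k<<gztgk7n4v'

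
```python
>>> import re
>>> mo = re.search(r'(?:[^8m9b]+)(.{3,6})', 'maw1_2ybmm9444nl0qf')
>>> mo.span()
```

This matches one or more of any character except [8m9b] (non-capturing group); then 3 to 6 of any character (captured).
`re.search` tries every starting position until one works.
The match spans [1:13] → 'aw1_2ybmm944'.
Captured: group 1 = 'bmm944'.

(1, 13)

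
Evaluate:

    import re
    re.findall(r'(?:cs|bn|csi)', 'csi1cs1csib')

Branches in `(...|...)` are attempted left-to-right; the first branch that allows the whole pattern to succeed is taken.
Matches: at [0:2] → 'cs'; at [4:6] → 'cs'; at [7:9] → 'cs'.
Since nothing is captured, `findall` lists the 3 matched substrings directly.

['cs', 'cs', 'cs']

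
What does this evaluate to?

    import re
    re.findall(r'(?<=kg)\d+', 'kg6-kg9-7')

The positive lookaround only admits positions where the adjacent text matches; those characters stay outside the span.
Walking the string: at [2:3] → '6'; at [6:7] → '9'.
`findall` yields the raw match text (2 of them) because the pattern has no groups.

['6', '9']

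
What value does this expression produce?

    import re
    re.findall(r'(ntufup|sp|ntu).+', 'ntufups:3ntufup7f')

['ntufup']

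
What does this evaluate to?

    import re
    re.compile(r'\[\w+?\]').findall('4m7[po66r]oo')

['[po66r]']

`findall` yields the raw match text (1 of them) because the pattern has no groups.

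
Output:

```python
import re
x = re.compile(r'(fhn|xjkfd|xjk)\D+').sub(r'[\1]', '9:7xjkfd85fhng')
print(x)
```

`\1` in the replacement pulls in group 1's text for each match.

9:7[xjk]85[fhn]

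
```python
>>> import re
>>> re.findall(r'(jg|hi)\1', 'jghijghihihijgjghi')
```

`\1` has to match the exact text group 1 already captured.
Matches: at [6:10] match 'hihi', group 1 = 'hi'; at [12:16] match 'jgjg', group 1 = 'jg'.
With a single group, `findall` returns only what that group captured — 2 items.

['hi', 'jg']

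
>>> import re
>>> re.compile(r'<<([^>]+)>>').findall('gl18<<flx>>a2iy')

['flx']

Scanning left to right: at [4:11] match '<<flx>>', group 1 = 'flx'.
`findall` collects group 1 from the one match (1 total).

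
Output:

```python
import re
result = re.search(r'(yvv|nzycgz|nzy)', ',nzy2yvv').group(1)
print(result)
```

The match spans [1:4] → 'nzy'.
Captured: group 1 = 'nzy'.

nzy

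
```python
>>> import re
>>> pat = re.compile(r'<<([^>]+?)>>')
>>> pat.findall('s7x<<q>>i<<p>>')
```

One capturing group, so `findall` returns just the captured substring from each match — 2 in all.

['q', 'p']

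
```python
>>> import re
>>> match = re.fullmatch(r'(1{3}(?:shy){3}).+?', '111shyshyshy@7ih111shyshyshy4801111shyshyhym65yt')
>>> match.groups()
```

The match spans [0:48] → '111shyshyshy@7ih111shyshyshy4801111shyshyhym65yt'.
Captured: group 1 = '111shyshyshy'.

('111shyshyshy',)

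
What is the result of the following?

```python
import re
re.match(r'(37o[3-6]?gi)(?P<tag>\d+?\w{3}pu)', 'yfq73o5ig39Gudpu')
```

None

This matches the literal '37o', then optionally a character in [3-6], then the literal 'gi' (captured); then one or more of a digit (lazy), then exactly 3 of a word character, then the literal 'pu' (captured as 'tag').
With `match`, the pattern is implicitly anchored at the beginning.
Here the pattern fails at index 0, so the call returns None.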